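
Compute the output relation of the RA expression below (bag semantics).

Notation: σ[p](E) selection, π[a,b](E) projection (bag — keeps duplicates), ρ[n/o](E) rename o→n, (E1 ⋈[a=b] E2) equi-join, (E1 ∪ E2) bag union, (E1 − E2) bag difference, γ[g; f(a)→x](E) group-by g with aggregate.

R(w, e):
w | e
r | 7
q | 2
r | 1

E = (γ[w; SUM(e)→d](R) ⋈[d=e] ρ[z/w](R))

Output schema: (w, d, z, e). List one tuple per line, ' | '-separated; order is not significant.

Row counts bottom-up:
  R → 3
  γ[w; SUM(e)→d](R) → 2
  R → 3
  ρ[z/w](R) → 3
  (γ[w; SUM(e)→d](R) ⋈[d=e] ρ[z/w](R)) → 1

== RESULT ==
w | d | z | e
q | 2 | q | 2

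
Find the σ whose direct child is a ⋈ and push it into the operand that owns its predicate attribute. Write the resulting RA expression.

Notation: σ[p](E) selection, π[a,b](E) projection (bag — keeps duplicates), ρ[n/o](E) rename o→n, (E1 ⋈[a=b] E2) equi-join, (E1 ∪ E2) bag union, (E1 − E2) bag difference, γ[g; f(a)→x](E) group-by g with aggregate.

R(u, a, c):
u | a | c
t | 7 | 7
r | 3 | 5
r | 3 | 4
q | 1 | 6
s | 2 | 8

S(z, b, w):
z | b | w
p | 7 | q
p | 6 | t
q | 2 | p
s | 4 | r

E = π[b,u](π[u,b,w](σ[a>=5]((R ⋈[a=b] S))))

σ filters on a, owned by the left side.
E' = π[b,u](π[u,b,w]((σ[a>=5](R) ⋈[a=b] S)))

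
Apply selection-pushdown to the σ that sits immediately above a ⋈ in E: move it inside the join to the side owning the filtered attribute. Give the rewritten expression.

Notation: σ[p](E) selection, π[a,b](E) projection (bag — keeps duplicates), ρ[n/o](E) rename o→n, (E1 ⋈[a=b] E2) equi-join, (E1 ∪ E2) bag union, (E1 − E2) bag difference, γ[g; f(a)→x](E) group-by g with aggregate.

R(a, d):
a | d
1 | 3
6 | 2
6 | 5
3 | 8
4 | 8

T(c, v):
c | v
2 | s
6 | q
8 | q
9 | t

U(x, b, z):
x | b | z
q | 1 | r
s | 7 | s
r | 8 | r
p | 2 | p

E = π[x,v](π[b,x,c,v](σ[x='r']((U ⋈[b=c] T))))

σ filters on x, owned by the left side.
E' = π[x,v](π[b,x,c,v]((σ[x='r'](U) ⋈[b=c] T)))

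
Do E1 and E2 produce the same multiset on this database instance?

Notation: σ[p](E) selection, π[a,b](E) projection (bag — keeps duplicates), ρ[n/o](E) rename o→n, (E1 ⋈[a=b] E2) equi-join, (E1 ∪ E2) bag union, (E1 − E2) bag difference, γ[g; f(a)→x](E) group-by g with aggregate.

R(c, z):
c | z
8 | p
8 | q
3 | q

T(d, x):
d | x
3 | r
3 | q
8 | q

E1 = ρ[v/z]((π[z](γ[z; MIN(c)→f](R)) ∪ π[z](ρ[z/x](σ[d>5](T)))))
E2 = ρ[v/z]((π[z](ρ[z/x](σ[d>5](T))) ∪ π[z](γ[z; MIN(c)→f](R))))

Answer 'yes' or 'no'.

E1 per-node cardinality:
  R → 3
  γ[z; MIN(c)→f](R) → 2
  π[z](γ[z; MIN(c)→f](R)) → 2
  T → 3
  σ[d>5](T) → 1
  ρ[z/x](σ[d>5](T)) → 1
  π[z](ρ[z/x](σ[d>5](T))) → 1
  (π[z](γ[z; MIN(c)→f](R)) ∪ π[z](ρ[z/x](σ[d>5](T)))) → 3
  ρ[v/z]((π[z](γ[z; MIN(c)→f](R)) ∪ π[z](ρ[z/x](σ[d>5](T))))) → 3
E2 per-node cardinality:
  T → 3
  σ[d>5](T) → 1
  ρ[z/x](σ[d>5](T)) → 1
  π[z](ρ[z/x](σ[d>5](T))) → 1
  R → 3
  γ[z; MIN(c)→f](R) → 2
  π[z](γ[z; MIN(c)→f](R)) → 2
  (π[z](ρ[z/x](σ[d>5](T))) ∪ π[z](γ[z; MIN(c)→f](R))) → 3
  ρ[v/z]((π[z](ρ[z/x](σ[d>5](T))) ∪ π[z](γ[z; MIN(c)→f](R)))) → 3

E1 and E2 produce the same multiset:
v
p
q
q

yes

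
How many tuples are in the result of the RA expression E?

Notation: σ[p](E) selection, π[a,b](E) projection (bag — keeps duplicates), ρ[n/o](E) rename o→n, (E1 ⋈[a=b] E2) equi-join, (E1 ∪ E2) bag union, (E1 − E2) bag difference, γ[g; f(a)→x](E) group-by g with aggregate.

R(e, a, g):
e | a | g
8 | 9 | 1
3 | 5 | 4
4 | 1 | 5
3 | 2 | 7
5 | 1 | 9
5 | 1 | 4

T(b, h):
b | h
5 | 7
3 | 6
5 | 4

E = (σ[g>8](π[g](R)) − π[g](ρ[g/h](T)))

Row counts bottom-up:
  R → 6
  π[g](R) → 6
  σ[g>8](π[g](R)) → 1
  T → 3
  ρ[g/h](T) → 3
  π[g](ρ[g/h](T)) → 3
  (σ[g>8](π[g](R)) − π[g](ρ[g/h](T))) → 1

|E| = 1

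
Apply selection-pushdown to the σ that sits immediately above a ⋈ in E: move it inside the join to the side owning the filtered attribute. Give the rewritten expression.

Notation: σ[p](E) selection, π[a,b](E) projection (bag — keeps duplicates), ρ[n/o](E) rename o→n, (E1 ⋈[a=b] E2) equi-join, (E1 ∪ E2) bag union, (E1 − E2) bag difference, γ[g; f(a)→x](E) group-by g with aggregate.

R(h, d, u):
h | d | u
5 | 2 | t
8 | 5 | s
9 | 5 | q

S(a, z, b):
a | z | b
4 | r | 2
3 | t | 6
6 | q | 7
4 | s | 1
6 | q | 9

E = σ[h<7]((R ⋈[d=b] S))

σ filters on h, owned by the left side.
E' = (σ[h<7](R) ⋈[d=b] S)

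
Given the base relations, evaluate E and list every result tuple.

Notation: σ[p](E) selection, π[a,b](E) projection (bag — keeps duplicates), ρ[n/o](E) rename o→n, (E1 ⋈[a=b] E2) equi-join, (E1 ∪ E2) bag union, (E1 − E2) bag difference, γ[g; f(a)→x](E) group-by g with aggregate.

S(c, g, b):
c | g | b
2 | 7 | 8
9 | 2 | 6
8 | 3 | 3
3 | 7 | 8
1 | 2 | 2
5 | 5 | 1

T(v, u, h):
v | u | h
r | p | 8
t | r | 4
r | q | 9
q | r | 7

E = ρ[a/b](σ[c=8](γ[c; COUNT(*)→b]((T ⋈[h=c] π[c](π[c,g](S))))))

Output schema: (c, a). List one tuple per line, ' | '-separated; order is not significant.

Stepwise |·|:
  T → 4
  S → 6
  π[c,g](S) → 6
  π[c](π[c,g](S)) → 6
  (T ⋈[h=c] π[c](π[c,g](S))) → 2
  γ[c; COUNT(*)→b]((T ⋈[h=c] π[c](π[c,g](S)))) → 2
  σ[c=8](γ[c; COUNT(*)→b]((T ⋈[h=c] π[c](π[c,g](S))))) → 1
  ρ[a/b](σ[c=8](γ[c; COUNT(*)→b]((T ⋈[h=c] π[c](π[c,g](S)))))) → 1

== RESULT ==
c | a
8 | 1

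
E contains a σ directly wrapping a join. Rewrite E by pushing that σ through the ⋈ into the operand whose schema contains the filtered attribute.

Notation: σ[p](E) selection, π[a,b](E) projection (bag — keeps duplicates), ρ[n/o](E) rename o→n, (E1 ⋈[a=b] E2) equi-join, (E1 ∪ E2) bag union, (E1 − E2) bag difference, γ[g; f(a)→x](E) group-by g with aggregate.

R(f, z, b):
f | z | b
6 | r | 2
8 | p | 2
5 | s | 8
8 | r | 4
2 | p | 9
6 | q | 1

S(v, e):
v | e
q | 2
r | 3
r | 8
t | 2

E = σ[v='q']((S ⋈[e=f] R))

σ filters on v, owned by the left side.
E' = (σ[v='q'](S) ⋈[e=f] R)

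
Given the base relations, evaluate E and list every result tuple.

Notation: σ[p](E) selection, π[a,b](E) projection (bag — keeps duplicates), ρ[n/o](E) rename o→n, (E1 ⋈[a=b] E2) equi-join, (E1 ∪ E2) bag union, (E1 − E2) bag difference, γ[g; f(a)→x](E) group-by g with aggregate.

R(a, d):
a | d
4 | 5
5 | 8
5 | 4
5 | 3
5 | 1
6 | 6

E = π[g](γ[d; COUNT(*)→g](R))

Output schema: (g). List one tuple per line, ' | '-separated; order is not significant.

Subexpression sizes:
  R → 6
  γ[d; COUNT(*)→g](R) → 6
  π[g](γ[d; COUNT(*)→g](R)) → 6

== RESULT ==
g
1
1
1
1
1
1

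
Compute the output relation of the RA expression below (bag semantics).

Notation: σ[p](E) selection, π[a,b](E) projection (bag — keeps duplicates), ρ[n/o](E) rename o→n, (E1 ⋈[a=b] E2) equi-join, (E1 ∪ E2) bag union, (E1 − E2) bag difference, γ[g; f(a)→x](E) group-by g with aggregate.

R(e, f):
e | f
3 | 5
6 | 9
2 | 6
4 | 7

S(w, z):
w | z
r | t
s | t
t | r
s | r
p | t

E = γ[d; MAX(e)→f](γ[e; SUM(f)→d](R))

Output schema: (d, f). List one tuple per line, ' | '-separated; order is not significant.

Row counts bottom-up:
  R → 4
  γ[e; SUM(f)→d](R) → 4
  γ[d; MAX(e)→f](γ[e; SUM(f)→d](R)) → 4

== RESULT ==
d | f
5 | 3
6 | 2
7 | 4
9 | 6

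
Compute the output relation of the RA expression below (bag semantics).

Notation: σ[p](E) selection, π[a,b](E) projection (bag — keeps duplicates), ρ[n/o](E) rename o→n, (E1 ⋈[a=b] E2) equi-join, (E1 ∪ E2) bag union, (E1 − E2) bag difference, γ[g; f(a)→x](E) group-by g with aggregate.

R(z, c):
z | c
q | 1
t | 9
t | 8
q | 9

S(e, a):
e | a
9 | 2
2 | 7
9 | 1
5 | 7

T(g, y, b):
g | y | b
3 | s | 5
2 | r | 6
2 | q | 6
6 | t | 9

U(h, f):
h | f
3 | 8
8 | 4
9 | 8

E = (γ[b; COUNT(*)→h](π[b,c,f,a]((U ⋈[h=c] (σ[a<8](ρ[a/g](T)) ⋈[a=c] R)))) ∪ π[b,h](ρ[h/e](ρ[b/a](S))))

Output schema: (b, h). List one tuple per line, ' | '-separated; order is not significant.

Per-node cardinality:
  U → 3
  T → 4
  ρ[a/g](T) → 4
  σ[a<8](ρ[a/g](T)) → 4
  R → 4
  (σ[a<8](ρ[a/g](T)) ⋈[a=c] R) → 0
  (U ⋈[h=c] (σ[a<8](ρ[a/g](T)) ⋈[a=c] R)) → 0
  π[b,c,f,a]((U ⋈[h=c] (σ[a<8](ρ[a/g](T)) ⋈[a=c] R))) → 0
  γ[b; COUNT(*)→h](π[b,c,f,a]((U ⋈[h=c] (σ[a<8](ρ[a/g](T)) ⋈[a=c] R)))) → 0
  S → 4
  ρ[b/a](S) → 4
  ρ[h/e](ρ[b/a](S)) → 4
  π[b,h](ρ[h/e](ρ[b/a](S))) → 4
  (γ[b; COUNT(*)→h](π[b,c,f,a]((U ⋈[h=c] (σ[a<8](ρ[a/g](T)) ⋈[a=c] R)))) ∪ π[b,h](ρ[h/e](ρ[b/a](S)))) → 4

== RESULT ==
b | h
1 | 9
2 | 9
7 | 2
7 | 5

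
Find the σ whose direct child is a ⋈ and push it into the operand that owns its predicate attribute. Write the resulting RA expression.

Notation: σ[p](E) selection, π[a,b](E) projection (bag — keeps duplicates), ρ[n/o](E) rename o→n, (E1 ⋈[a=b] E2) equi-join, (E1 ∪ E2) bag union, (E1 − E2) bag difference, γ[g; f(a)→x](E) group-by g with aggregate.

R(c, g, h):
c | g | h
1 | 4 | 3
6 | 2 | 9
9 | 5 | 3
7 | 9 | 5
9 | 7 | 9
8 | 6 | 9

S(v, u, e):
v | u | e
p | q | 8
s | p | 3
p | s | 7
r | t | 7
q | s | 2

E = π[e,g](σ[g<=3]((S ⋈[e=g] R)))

σ filters on g, owned by the right side.
E' = π[e,g]((S ⋈[e=g] σ[g<=3](R)))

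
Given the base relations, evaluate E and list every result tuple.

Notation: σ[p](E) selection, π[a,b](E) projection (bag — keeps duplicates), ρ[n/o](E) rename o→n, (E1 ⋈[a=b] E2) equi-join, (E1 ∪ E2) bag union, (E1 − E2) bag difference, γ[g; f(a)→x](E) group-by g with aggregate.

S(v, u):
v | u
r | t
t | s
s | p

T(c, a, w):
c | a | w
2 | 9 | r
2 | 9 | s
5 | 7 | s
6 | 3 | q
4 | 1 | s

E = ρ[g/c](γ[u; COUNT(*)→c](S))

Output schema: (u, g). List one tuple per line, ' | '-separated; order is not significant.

Per-node cardinality:
  S → 3
  γ[u; COUNT(*)→c](S) → 3
  ρ[g/c](γ[u; COUNT(*)→c](S)) → 3

== RESULT ==
u | g
p | 1
s | 1
t | 1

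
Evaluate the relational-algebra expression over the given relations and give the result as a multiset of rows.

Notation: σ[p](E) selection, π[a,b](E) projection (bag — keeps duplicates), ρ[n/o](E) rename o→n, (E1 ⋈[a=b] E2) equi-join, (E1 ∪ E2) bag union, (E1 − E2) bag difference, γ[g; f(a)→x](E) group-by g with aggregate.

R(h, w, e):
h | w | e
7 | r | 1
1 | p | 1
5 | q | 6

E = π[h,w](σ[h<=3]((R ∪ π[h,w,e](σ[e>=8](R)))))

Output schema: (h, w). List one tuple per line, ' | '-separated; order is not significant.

Subexpression sizes:
  R → 3
  R → 3
  σ[e>=8](R) → 0
  π[h,w,e](σ[e>=8](R)) → 0
  (R ∪ π[h,w,e](σ[e>=8](R))) → 3
  σ[h<=3]((R ∪ π[h,w,e](σ[e>=8](R)))) → 1
  π[h,w](σ[h<=3]((R ∪ π[h,w,e](σ[e>=8](R))))) → 1

== RESULT ==
h | w
1 | p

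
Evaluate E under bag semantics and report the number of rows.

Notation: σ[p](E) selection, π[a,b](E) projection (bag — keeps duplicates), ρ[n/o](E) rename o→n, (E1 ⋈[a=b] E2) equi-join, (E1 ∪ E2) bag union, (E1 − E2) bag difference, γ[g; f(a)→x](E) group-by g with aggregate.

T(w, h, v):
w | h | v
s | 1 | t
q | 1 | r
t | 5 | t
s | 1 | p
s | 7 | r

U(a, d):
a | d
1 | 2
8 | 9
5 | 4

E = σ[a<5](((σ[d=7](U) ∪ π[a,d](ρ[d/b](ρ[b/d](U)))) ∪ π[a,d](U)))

Stepwise |·|:
  U → 3
  σ[d=7](U) → 0
  U → 3
  ρ[b/d](U) → 3
  ρ[d/b](ρ[b/d](U)) → 3
  π[a,d](ρ[d/b](ρ[b/d](U))) → 3
  (σ[d=7](U) ∪ π[a,d](ρ[d/b](ρ[b/d](U)))) → 3
  U → 3
  π[a,d](U) → 3
  ((σ[d=7](U) ∪ π[a,d](ρ[d/b](ρ[b/d](U)))) ∪ π[a,d](U)) → 6
  σ[a<5](((σ[d=7](U) ∪ π[a,d](ρ[d/b](ρ[b/d](U)))) ∪ π[a,d](U))) → 2

|E| = 2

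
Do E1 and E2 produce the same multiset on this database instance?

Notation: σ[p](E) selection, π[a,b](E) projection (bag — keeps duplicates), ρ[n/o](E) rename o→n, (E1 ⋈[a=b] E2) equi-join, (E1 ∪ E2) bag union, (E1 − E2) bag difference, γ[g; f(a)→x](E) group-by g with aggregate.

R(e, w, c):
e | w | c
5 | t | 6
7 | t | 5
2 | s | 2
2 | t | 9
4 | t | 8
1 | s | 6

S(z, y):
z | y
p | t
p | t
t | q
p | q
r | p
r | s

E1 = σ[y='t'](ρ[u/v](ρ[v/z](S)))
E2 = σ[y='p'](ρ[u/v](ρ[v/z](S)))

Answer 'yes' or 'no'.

E1 stepwise |·|:
  S → 6
  ρ[v/z](S) → 6
  ρ[u/v](ρ[v/z](S)) → 6
  σ[y='t'](ρ[u/v](ρ[v/z](S))) → 2
E2 stepwise |·|:
  S → 6
  ρ[v/z](S) → 6
  ρ[u/v](ρ[v/z](S)) → 6
  σ[y='p'](ρ[u/v](ρ[v/z](S))) → 1

E1 result:
u | y
p | t
p | t
E2 result:
u | y
r | p
Witness: ('r', 'p') appears 0× in E1 but 1× in E2.

no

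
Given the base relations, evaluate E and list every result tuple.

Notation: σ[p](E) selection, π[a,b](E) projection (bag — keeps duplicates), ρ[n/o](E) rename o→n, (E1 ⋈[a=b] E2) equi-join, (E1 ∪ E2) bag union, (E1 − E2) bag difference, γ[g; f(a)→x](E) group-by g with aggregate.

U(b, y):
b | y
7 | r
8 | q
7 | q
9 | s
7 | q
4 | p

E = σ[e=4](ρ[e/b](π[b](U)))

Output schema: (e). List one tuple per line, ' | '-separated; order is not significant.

Row counts bottom-up:
  U → 6
  π[b](U) → 6
  ρ[e/b](π[b](U)) → 6
  σ[e=4](ρ[e/b](π[b](U))) → 1

== RESULT ==
e
4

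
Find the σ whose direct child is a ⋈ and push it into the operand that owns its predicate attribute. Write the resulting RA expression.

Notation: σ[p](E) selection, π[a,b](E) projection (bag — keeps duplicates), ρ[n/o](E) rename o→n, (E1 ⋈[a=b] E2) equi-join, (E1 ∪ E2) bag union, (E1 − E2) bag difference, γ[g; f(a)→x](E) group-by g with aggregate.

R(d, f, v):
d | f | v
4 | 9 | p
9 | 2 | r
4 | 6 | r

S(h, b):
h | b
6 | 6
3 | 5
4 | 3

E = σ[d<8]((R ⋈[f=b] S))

σ filters on d, owned by the left side.
E' = (σ[d<8](R) ⋈[f=b] S)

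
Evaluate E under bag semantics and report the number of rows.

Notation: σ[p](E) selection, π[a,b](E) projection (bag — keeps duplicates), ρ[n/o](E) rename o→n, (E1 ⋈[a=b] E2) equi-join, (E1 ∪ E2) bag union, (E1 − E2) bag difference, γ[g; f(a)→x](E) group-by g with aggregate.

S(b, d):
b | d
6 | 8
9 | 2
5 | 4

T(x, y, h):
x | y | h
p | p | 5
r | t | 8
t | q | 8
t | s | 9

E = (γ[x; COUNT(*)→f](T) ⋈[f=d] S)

Subexpression sizes:
  T → 4
  γ[x; COUNT(*)→f](T) → 3
  S → 3
  (γ[x; COUNT(*)→f](T) ⋈[f=d] S) → 1

|E| = 1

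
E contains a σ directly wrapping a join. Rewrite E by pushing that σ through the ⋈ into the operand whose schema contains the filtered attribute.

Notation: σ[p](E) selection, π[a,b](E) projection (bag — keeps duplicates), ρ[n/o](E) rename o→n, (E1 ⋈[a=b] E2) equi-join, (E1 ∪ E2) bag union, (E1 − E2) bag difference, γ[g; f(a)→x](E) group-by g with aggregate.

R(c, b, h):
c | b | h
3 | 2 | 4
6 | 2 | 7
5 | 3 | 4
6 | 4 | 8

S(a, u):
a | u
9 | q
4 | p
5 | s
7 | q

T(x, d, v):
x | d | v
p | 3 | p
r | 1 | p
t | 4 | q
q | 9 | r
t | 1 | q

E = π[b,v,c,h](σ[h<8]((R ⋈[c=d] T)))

σ filters on h, owned by the left side.
E' = π[b,v,c,h]((σ[h<8](R) ⋈[c=d] T))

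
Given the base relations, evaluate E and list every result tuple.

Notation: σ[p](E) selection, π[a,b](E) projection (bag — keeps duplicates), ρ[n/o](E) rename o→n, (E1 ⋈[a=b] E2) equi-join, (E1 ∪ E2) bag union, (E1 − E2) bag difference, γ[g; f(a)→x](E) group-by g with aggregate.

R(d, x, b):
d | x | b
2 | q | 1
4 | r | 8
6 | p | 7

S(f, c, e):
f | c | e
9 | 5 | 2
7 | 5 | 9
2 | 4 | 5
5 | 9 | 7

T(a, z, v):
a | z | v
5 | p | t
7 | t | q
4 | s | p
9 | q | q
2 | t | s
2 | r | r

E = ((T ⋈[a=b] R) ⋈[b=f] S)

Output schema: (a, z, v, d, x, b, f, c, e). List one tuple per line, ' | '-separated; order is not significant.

Stepwise |·|:
  T → 6
  R → 3
  (T ⋈[a=b] R) → 1
  S → 4
  ((T ⋈[a=b] R) ⋈[b=f] S) → 1

== RESULT ==
a | z | v | d | x | b | f | c | e
7 | t | q | 6 | p | 7 | 7 | 5 | 9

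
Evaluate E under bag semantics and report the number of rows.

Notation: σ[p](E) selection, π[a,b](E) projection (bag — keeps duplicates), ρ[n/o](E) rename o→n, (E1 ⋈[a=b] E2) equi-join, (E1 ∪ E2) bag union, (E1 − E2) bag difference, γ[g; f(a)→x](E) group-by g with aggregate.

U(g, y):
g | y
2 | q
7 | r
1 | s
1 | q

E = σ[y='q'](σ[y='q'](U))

Row counts bottom-up:
  U → 4
  σ[y='q'](U) → 2
  σ[y='q'](σ[y='q'](U)) → 2

|E| = 2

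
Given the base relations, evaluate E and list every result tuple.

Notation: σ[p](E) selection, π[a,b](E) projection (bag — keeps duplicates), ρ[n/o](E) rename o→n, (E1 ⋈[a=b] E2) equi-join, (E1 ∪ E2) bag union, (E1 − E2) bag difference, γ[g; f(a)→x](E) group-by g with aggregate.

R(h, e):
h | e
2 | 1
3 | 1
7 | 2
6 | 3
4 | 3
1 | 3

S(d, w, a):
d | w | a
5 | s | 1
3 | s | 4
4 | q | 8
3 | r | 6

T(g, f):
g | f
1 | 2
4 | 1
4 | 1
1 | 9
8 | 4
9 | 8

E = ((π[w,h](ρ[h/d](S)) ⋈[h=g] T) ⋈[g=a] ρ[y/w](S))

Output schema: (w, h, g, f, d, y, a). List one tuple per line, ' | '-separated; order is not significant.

Subexpression sizes:
  S → 4
  ρ[h/d](S) → 4
  π[w,h](ρ[h/d](S)) → 4
  T → 6
  (π[w,h](ρ[h/d](S)) ⋈[h=g] T) → 2
  S → 4
  ρ[y/w](S) → 4
  ((π[w,h](ρ[h/d](S)) ⋈[h=g] T) ⋈[g=a] ρ[y/w](S)) → 2

== RESULT ==
w | h | g | f | d | y | a
q | 4 | 4 | 1 | 3 | s | 4
q | 4 | 4 | 1 | 3 | s | 4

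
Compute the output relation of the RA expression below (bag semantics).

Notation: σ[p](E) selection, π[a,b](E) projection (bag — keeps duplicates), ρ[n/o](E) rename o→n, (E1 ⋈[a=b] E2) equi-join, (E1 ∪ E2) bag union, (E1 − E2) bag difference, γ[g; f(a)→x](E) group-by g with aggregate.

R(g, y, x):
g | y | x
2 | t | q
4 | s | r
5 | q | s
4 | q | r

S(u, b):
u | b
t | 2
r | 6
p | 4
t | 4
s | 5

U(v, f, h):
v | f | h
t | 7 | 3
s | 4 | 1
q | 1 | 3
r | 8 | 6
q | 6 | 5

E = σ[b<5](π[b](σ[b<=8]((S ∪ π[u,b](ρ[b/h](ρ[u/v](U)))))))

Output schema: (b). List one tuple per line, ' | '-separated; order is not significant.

Subexpression sizes:
  S → 5
  U → 5
  ρ[u/v](U) → 5
  ρ[b/h](ρ[u/v](U)) → 5
  π[u,b](ρ[b/h](ρ[u/v](U))) → 5
  (S ∪ π[u,b](ρ[b/h](ρ[u/v](U)))) → 10
  σ[b<=8]((S ∪ π[u,b](ρ[b/h](ρ[u/v](U))))) → 10
  π[b](σ[b<=8]((S ∪ π[u,b](ρ[b/h](ρ[u/v](U)))))) → 10
  σ[b<5](π[b](σ[b<=8]((S ∪ π[u,b](ρ[b/h](ρ[u/v](U))))))) → 6

== RESULT ==
b
1
2
3
3
4
4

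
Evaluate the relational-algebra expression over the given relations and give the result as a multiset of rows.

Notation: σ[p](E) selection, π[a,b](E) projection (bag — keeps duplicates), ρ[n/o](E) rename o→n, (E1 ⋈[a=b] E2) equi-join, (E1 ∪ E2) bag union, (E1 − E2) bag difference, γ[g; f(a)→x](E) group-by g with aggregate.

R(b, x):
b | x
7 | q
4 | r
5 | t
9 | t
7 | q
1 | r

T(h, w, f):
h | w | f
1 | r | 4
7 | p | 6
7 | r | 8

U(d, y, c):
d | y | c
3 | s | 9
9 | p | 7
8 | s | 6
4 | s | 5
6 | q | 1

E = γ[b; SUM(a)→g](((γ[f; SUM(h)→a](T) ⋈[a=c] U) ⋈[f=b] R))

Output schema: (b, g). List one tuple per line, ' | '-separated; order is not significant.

Subexpression sizes:
  T → 3
  γ[f; SUM(h)→a](T) → 3
  U → 5
  (γ[f; SUM(h)→a](T) ⋈[a=c] U) → 3
  R → 6
  ((γ[f; SUM(h)→a](T) ⋈[a=c] U) ⋈[f=b] R) → 1
  γ[b; SUM(a)→g](((γ[f; SUM(h)→a](T) ⋈[a=c] U) ⋈[f=b] R)) → 1

== RESULT ==
b | g
4 | 1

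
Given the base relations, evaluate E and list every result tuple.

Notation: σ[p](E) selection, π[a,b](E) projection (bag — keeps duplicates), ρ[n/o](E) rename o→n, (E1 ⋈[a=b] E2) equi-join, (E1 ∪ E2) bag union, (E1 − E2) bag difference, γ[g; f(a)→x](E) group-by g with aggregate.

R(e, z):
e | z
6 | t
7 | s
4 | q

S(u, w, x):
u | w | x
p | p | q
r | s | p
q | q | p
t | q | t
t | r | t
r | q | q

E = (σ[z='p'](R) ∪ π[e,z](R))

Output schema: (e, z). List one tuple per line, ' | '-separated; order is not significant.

Stepwise |·|:
  R → 3
  σ[z='p'](R) → 0
  R → 3
  π[e,z](R) → 3
  (σ[z='p'](R) ∪ π[e,z](R)) → 3

== RESULT ==
e | z
4 | q
6 | t
7 | s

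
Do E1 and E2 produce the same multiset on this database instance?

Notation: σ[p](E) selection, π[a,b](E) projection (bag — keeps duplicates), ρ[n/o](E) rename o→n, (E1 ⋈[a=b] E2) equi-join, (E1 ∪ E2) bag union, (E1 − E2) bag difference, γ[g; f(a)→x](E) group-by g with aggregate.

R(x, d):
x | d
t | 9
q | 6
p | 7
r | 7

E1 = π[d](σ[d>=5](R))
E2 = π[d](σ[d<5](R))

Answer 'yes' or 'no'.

E1 stepwise |·|:
  R → 4
  σ[d>=5](R) → 4
  π[d](σ[d>=5](R)) → 4
E2 stepwise |·|:
  R → 4
  σ[d<5](R) → 0
  π[d](σ[d<5](R)) → 0

E1 result:
d
6
7
7
9
E2 result:
d
(0 rows)
Witness: (6,) appears 1× in E1 but 0× in E2.

no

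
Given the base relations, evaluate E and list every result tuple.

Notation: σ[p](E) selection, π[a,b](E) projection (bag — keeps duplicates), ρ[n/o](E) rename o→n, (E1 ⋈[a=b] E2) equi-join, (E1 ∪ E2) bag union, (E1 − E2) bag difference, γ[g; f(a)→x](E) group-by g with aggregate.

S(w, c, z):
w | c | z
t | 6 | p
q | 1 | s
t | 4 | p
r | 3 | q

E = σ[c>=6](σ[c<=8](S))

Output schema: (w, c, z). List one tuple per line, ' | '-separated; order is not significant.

Row counts bottom-up:
  S → 4
  σ[c<=8](S) → 4
  σ[c>=6](σ[c<=8](S)) → 1

== RESULT ==
w | c | z
t | 6 | p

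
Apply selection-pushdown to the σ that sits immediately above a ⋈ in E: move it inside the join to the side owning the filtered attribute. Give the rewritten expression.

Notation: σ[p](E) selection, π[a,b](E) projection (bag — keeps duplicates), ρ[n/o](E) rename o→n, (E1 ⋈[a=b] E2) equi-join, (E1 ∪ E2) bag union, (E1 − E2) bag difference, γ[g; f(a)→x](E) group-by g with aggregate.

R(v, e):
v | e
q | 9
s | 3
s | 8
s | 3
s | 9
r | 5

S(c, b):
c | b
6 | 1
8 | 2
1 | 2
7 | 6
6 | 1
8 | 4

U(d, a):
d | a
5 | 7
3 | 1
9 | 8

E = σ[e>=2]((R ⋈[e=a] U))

σ filters on e, owned by the left side.
E' = (σ[e>=2](R) ⋈[e=a] U)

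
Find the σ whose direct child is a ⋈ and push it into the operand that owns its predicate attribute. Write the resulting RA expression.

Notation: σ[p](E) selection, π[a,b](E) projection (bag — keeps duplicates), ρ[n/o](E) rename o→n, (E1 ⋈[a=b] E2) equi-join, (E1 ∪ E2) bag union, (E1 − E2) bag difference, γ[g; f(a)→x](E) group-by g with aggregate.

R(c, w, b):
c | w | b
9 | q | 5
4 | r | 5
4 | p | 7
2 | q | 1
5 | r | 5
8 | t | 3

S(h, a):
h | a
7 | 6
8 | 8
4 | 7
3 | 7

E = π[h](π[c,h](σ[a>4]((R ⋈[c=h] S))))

σ filters on a, owned by the right side.
E' = π[h](π[c,h]((R ⋈[c=h] σ[a>4](S))))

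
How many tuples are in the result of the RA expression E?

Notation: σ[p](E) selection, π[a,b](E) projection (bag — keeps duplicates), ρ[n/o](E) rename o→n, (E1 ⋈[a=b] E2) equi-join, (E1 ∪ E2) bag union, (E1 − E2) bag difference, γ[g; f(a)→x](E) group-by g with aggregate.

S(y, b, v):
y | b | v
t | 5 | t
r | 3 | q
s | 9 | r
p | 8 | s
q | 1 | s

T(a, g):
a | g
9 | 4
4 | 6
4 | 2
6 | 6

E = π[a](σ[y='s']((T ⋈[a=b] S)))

Row counts bottom-up:
  T → 4
  S → 5
  (T ⋈[a=b] S) → 1
  σ[y='s']((T ⋈[a=b] S)) → 1
  π[a](σ[y='s']((T ⋈[a=b] S))) → 1

|E| = 1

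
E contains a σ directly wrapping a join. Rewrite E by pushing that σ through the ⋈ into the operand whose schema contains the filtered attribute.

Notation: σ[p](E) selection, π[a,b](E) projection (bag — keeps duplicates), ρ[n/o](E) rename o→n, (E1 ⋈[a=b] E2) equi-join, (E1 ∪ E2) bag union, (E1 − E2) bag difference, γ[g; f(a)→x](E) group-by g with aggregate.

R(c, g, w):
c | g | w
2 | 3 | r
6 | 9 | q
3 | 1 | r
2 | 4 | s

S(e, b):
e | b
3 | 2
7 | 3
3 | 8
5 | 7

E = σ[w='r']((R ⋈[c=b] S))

σ filters on w, owned by the left side.
E' = (σ[w='r'](R) ⋈[c=b] S)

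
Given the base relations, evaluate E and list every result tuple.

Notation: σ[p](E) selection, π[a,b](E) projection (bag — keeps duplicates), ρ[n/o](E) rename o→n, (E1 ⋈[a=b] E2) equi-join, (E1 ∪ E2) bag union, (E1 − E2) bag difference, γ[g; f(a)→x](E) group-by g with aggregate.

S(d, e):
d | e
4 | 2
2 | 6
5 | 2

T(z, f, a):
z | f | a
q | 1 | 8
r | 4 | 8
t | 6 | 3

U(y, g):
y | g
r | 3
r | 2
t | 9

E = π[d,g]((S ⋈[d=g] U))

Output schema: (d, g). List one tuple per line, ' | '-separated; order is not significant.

Subexpression sizes:
  S → 3
  U → 3
  (S ⋈[d=g] U) → 1
  π[d,g]((S ⋈[d=g] U)) → 1

== RESULT ==
d | g
2 | 2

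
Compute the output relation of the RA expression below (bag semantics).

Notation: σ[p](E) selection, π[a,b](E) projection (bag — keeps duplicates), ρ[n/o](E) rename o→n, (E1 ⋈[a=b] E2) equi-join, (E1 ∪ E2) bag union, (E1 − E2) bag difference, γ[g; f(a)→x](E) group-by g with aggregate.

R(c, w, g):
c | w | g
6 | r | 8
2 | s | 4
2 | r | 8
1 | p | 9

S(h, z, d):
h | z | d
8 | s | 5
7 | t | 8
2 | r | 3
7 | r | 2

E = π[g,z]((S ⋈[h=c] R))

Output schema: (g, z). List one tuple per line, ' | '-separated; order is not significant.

Subexpression sizes:
  S → 4
  R → 4
  (S ⋈[h=c] R) → 2
  π[g,z]((S ⋈[h=c] R)) → 2

== RESULT ==
g | z
4 | r
8 | r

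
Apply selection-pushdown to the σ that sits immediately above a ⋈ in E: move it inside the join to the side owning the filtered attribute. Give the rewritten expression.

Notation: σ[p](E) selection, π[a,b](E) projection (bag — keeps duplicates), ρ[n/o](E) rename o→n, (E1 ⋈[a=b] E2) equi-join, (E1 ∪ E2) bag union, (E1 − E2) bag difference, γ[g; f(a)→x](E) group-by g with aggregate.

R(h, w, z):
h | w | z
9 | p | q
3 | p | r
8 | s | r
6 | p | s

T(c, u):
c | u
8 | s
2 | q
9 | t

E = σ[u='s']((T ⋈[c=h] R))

σ filters on u, owned by the left side.
E' = (σ[u='s'](T) ⋈[c=h] R)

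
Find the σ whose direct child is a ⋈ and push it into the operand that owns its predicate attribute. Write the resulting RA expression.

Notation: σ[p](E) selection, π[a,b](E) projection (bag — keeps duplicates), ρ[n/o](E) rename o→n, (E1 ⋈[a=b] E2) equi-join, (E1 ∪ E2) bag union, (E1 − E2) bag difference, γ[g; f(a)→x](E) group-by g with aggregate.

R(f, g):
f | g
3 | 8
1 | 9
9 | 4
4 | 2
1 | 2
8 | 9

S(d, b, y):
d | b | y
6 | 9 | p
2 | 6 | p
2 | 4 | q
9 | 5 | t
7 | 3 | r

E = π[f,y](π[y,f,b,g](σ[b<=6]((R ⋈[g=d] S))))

σ filters on b, owned by the right side.
E' = π[f,y](π[y,f,b,g]((R ⋈[g=d] σ[b<=6](S))))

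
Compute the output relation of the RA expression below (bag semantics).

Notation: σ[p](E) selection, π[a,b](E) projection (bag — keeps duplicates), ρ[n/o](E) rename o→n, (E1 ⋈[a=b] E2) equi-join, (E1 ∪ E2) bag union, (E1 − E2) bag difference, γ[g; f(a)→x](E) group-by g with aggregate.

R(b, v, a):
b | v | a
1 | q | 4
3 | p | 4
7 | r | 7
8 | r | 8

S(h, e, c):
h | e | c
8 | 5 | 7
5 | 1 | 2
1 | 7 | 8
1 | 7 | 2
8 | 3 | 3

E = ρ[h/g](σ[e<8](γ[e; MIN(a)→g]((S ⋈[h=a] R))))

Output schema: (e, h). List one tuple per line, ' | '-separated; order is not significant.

Stepwise |·|:
  S → 5
  R → 4
  (S ⋈[h=a] R) → 2
  γ[e; MIN(a)→g]((S ⋈[h=a] R)) → 2
  σ[e<8](γ[e; MIN(a)→g]((S ⋈[h=a] R))) → 2
  ρ[h/g](σ[e<8](γ[e; MIN(a)→g]((S ⋈[h=a] R)))) → 2

== RESULT ==
e | h
3 | 8
5 | 8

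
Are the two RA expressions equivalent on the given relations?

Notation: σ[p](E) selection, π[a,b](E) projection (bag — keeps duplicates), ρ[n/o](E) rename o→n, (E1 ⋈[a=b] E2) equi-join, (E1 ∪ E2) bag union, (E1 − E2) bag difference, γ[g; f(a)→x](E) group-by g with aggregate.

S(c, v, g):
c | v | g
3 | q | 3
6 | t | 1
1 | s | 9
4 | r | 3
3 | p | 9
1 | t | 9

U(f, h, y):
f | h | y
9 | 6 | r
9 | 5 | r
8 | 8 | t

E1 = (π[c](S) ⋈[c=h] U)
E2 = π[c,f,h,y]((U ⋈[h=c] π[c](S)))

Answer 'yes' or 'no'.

E1 subexpression sizes:
  S → 6
  π[c](S) → 6
  U → 3
  (π[c](S) ⋈[c=h] U) → 1
E2 subexpression sizes:
  U → 3
  S → 6
  π[c](S) → 6
  (U ⋈[h=c] π[c](S)) → 1
  π[c,f,h,y]((U ⋈[h=c] π[c](S))) → 1

E1 and E2 produce the same multiset:
c | f | h | y
6 | 9 | 6 | r

yes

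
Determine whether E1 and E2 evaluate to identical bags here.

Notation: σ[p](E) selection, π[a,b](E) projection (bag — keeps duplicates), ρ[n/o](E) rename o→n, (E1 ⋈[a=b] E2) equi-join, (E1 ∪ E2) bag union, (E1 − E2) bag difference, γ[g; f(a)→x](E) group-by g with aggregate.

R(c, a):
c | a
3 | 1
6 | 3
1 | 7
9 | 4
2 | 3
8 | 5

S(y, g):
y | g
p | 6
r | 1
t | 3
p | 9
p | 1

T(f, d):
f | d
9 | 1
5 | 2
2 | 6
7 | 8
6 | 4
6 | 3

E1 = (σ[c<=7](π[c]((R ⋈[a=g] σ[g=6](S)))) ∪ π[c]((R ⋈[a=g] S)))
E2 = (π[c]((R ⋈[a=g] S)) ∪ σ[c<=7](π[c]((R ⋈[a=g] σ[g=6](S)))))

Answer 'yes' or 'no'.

E1 subexpression sizes:
  R → 6
  S → 5
  σ[g=6](S) → 1
  (R ⋈[a=g] σ[g=6](S)) → 0
  π[c]((R ⋈[a=g] σ[g=6](S))) → 0
  σ[c<=7](π[c]((R ⋈[a=g] σ[g=6](S)))) → 0
  R → 6
  S → 5
  (R ⋈[a=g] S) → 4
  π[c]((R ⋈[a=g] S)) → 4
  (σ[c<=7](π[c]((R ⋈[a=g] σ[g=6](S)))) ∪ π[c]((R ⋈[a=g] S))) → 4
E2 subexpression sizes:
  R → 6
  S → 5
  (R ⋈[a=g] S) → 4
  π[c]((R ⋈[a=g] S)) → 4
  R → 6
  S → 5
  σ[g=6](S) → 1
  (R ⋈[a=g] σ[g=6](S)) → 0
  π[c]((R ⋈[a=g] σ[g=6](S))) → 0
  σ[c<=7](π[c]((R ⋈[a=g] σ[g=6](S)))) → 0
  (π[c]((R ⋈[a=g] S)) ∪ σ[c<=7](π[c]((R ⋈[a=g] σ[g=6](S))))) → 4

E1 and E2 produce the same multiset:
c
2
3
3
6

yes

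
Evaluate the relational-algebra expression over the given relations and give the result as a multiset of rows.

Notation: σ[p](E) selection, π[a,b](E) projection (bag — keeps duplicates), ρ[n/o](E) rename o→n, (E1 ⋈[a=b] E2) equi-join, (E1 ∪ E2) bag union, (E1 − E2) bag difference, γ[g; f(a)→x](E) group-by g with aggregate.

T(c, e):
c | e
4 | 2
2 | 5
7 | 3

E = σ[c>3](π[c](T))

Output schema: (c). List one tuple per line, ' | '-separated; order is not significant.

Per-node cardinality:
  T → 3
  π[c](T) → 3
  σ[c>3](π[c](T)) → 2

== RESULT ==
c
4
7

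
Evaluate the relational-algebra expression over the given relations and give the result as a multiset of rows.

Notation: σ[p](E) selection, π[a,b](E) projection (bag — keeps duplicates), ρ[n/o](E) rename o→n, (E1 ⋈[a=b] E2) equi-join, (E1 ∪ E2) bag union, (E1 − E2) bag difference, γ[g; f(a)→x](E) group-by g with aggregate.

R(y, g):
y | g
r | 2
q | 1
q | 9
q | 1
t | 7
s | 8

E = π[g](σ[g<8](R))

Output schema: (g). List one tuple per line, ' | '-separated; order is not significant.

Per-node cardinality:
  R → 6
  σ[g<8](R) → 4
  π[g](σ[g<8](R)) → 4

== RESULT ==
g
1
1
2
7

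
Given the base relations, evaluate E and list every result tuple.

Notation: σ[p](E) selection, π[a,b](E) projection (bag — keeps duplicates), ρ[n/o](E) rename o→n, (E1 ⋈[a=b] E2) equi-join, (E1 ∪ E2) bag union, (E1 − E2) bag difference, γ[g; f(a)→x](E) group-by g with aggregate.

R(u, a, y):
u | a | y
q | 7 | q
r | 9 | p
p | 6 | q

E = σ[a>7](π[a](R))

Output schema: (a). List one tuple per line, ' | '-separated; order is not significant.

Per-node cardinality:
  R → 3
  π[a](R) → 3
  σ[a>7](π[a](R)) → 1

== RESULT ==
a
9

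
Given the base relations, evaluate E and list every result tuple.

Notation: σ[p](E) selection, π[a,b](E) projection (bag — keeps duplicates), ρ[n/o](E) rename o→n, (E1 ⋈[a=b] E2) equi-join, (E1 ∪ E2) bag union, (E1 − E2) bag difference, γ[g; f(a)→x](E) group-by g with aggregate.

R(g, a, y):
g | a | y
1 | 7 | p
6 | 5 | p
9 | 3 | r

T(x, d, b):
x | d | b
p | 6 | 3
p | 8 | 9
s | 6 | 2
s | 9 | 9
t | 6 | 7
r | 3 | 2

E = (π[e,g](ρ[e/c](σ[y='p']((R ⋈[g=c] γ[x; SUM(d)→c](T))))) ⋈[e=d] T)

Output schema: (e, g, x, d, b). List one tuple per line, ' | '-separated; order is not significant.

Stepwise |·|:
  R → 3
  T → 6
  γ[x; SUM(d)→c](T) → 4
  (R ⋈[g=c] γ[x; SUM(d)→c](T)) → 1
  σ[y='p']((R ⋈[g=c] γ[x; SUM(d)→c](T))) → 1
  ρ[e/c](σ[y='p']((R ⋈[g=c] γ[x; SUM(d)→c](T)))) → 1
  π[e,g](ρ[e/c](σ[y='p']((R ⋈[g=c] γ[x; SUM(d)→c](T))))) → 1
  T → 6
  (π[e,g](ρ[e/c](σ[y='p']((R ⋈[g=c] γ[x; SUM(d)→c](T))))) ⋈[e=d] T) → 3

== RESULT ==
e | g | x | d | b
6 | 6 | p | 6 | 3
6 | 6 | s | 6 | 2
6 | 6 | t | 6 | 7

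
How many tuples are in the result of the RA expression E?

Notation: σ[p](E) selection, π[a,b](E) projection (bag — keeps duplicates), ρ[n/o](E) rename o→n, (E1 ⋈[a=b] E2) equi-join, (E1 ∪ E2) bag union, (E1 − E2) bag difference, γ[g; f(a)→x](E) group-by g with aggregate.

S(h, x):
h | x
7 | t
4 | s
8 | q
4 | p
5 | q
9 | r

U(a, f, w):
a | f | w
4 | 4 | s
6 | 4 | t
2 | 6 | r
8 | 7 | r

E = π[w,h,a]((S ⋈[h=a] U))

Row counts bottom-up:
  S → 6
  U → 4
  (S ⋈[h=a] U) → 3
  π[w,h,a]((S ⋈[h=a] U)) → 3

|E| = 3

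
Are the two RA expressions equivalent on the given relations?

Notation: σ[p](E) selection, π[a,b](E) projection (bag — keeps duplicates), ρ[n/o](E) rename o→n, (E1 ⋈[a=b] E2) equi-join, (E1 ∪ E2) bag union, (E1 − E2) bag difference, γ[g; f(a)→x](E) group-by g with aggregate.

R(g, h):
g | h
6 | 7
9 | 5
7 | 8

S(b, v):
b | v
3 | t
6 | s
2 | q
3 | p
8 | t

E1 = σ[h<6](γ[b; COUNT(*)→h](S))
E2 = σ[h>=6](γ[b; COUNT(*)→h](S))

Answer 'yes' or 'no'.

E1 per-node cardinality:
  S → 5
  γ[b; COUNT(*)→h](S) → 4
  σ[h<6](γ[b; COUNT(*)→h](S)) → 4
E2 per-node cardinality:
  S → 5
  γ[b; COUNT(*)→h](S) → 4
  σ[h>=6](γ[b; COUNT(*)→h](S)) → 0

E1 result:
b | h
2 | 1
3 | 2
6 | 1
8 | 1
E2 result:
b | h
(0 rows)
Witness: (6, 1) appears 1× in E1 but 0× in E2.

no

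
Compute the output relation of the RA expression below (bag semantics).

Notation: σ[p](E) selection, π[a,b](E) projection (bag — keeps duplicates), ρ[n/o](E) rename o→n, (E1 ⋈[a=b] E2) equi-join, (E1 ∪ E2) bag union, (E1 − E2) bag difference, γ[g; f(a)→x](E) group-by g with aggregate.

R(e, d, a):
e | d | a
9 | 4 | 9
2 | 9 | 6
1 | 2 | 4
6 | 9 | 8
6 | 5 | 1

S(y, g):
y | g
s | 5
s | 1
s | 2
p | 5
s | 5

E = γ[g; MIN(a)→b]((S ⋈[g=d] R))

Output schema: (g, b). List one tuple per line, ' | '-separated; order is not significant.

Stepwise |·|:
  S → 5
  R → 5
  (S ⋈[g=d] R) → 4
  γ[g; MIN(a)→b]((S ⋈[g=d] R)) → 2

== RESULT ==
g | b
2 | 4
5 | 1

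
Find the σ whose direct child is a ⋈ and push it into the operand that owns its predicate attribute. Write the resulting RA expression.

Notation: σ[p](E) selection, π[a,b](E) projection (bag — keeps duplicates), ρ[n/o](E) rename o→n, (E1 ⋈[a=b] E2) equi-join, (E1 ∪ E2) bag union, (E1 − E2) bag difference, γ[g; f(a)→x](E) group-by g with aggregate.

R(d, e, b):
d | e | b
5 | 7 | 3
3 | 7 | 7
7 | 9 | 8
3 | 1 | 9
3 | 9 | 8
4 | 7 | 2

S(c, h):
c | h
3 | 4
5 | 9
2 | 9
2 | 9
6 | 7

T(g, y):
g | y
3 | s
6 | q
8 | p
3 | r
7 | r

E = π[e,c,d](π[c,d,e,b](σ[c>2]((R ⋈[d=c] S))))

σ filters on c, owned by the right side.
E' = π[e,c,d](π[c,d,e,b]((R ⋈[d=c] σ[c>2](S))))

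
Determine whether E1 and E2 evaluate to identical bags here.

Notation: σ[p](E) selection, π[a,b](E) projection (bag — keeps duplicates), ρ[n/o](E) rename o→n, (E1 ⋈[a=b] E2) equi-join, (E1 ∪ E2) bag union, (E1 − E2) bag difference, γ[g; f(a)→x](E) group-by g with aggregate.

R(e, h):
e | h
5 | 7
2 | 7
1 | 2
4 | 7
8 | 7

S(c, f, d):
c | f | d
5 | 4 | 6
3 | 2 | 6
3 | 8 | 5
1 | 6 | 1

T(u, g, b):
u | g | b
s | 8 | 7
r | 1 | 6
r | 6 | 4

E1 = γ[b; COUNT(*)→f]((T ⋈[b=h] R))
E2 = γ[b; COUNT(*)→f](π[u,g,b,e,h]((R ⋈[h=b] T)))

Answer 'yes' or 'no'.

E1 subexpression sizes:
  T → 3
  R → 5
  (T ⋈[b=h] R) → 4
  γ[b; COUNT(*)→f]((T ⋈[b=h] R)) → 1
E2 subexpression sizes:
  R → 5
  T → 3
  (R ⋈[h=b] T) → 4
  π[u,g,b,e,h]((R ⋈[h=b] T)) → 4
  γ[b; COUNT(*)→f](π[u,g,b,e,h]((R ⋈[h=b] T))) → 1

E1 and E2 produce the same multiset:
b | f
7 | 4

yes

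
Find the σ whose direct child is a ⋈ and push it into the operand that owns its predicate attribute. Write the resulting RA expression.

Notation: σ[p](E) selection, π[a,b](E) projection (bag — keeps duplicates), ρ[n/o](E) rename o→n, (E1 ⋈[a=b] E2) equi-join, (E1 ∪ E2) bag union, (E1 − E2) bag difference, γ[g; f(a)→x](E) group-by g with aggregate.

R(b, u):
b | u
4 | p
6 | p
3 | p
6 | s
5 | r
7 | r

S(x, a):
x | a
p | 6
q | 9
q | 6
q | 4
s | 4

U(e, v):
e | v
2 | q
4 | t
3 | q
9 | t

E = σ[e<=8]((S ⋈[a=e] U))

σ filters on e, owned by the right side.
E' = (S ⋈[a=e] σ[e<=8](U))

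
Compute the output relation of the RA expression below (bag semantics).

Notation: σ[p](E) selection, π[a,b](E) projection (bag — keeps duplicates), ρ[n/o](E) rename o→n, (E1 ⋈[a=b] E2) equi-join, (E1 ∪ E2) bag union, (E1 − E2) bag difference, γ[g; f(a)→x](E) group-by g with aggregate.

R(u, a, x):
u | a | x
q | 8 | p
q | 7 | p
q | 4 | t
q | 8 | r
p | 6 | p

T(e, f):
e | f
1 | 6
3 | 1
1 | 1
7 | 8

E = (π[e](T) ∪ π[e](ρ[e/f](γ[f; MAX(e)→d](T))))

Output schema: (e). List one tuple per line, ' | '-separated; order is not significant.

Stepwise |·|:
  T → 4
  π[e](T) → 4
  T → 4
  γ[f; MAX(e)→d](T) → 3
  ρ[e/f](γ[f; MAX(e)→d](T)) → 3
  π[e](ρ[e/f](γ[f; MAX(e)→d](T))) → 3
  (π[e](T) ∪ π[e](ρ[e/f](γ[f; MAX(e)→d](T)))) → 7

== RESULT ==
e
1
1
1
3
6
7
8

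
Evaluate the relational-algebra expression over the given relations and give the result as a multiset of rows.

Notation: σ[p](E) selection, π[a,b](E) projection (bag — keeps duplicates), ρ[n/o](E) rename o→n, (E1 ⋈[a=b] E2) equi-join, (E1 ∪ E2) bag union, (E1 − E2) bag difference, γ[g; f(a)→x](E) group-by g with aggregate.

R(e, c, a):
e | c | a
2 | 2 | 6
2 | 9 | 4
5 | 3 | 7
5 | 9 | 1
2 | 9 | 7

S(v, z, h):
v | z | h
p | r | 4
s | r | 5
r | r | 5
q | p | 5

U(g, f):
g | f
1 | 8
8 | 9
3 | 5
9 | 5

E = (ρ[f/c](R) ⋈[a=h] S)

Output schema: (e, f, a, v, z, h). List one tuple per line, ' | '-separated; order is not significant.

Stepwise |·|:
  R → 5
  ρ[f/c](R) → 5
  S → 4
  (ρ[f/c](R) ⋈[a=h] S) → 1

== RESULT ==
e | f | a | v | z | h
2 | 9 | 4 | p | r | 4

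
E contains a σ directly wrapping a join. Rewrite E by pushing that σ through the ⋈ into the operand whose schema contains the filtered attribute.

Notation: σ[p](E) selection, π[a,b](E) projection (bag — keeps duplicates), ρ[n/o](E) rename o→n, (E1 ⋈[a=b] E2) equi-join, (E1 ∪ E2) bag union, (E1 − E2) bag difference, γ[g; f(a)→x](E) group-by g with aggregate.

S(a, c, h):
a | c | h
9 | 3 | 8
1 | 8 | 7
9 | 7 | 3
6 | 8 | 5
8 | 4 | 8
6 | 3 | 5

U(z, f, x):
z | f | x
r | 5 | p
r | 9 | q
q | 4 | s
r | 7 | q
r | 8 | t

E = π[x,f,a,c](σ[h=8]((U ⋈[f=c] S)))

σ filters on h, owned by the right side.
E' = π[x,f,a,c]((U ⋈[f=c] σ[h=8](S)))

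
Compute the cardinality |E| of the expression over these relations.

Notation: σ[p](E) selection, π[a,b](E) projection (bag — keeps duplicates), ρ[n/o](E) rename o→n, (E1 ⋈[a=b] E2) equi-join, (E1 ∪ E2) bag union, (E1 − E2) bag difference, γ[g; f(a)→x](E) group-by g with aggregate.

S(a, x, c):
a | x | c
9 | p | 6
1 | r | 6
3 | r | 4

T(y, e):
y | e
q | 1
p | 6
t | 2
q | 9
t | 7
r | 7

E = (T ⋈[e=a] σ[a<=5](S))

Stepwise |·|:
  T → 6
  S → 3
  σ[a<=5](S) → 2
  (T ⋈[e=a] σ[a<=5](S)) → 1

|E| = 1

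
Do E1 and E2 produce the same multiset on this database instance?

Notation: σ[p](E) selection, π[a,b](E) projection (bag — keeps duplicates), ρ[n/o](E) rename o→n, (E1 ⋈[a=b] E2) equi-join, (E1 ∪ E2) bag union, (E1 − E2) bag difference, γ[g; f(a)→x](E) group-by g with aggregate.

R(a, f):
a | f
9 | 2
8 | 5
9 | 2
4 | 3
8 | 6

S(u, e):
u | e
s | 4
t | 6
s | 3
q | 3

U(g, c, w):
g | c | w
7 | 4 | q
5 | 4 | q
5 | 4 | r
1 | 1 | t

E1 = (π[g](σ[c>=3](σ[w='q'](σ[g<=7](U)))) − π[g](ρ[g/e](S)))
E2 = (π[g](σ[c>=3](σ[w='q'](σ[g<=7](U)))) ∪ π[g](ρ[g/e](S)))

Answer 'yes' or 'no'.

E1 per-node cardinality:
  U → 4
  σ[g<=7](U) → 4
  σ[w='q'](σ[g<=7](U)) → 2
  σ[c>=3](σ[w='q'](σ[g<=7](U))) → 2
  π[g](σ[c>=3](σ[w='q'](σ[g<=7](U)))) → 2
  S → 4
  ρ[g/e](S) → 4
  π[g](ρ[g/e](S)) → 4
  (π[g](σ[c>=3](σ[w='q'](σ[g<=7](U)))) − π[g](ρ[g/e](S))) → 2
E2 per-node cardinality:
  U → 4
  σ[g<=7](U) → 4
  σ[w='q'](σ[g<=7](U)) → 2
  σ[c>=3](σ[w='q'](σ[g<=7](U))) → 2
  π[g](σ[c>=3](σ[w='q'](σ[g<=7](U)))) → 2
  S → 4
  ρ[g/e](S) → 4
  π[g](ρ[g/e](S)) → 4
  (π[g](σ[c>=3](σ[w='q'](σ[g<=7](U)))) ∪ π[g](ρ[g/e](S))) → 6

E1 result:
g
5
7
E2 result:
g
3
3
4
5
6
7
Witness: (6,) appears 0× in E1 but 1× in E2.

no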